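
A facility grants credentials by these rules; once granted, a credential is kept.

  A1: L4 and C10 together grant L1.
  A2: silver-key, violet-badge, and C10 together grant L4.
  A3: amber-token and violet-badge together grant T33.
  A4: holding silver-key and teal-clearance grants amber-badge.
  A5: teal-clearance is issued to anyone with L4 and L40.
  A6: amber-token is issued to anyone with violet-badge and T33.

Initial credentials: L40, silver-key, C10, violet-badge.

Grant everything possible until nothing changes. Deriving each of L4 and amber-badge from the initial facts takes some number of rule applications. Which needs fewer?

L4: Holding silver-key, violet-badge, and C10 grants L4 (A2). [1 rule application]
amber-badge: Holding silver-key, violet-badge, and C10 grants L4 (A2). Holding L4 and L40 grants teal-clearance (A5). Holding silver-key and teal-clearance grants amber-badge (A4). [3 rule applications]
L4 needs fewer.

L4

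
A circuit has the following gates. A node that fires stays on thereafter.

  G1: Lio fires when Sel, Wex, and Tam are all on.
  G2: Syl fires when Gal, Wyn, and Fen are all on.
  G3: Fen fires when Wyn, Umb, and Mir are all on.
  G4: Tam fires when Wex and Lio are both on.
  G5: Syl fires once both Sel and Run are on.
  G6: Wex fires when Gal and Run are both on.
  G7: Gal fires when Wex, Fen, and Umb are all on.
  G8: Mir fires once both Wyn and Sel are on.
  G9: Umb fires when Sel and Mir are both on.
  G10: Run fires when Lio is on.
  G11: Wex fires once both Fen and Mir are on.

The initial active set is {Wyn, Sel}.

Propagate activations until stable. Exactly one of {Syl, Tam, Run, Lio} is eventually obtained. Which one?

Wyn and Sel are on, so Mir fires (G8).
Sel and Mir are on, so Umb fires (G9).
Wyn, Umb, and Mir are on, so Fen fires (G3).
G11: Fen and Mir on → Wex on.
G7: Wex, Fen, and Umb on → Gal on.
Gal, Wyn, and Fen are on, so Syl fires (G2).
Tam would need Wex and Lio (G4), but Lio never turns on. Lio would need Sel, Wex, and Tam (G1), but Tam never turns on. Run would need Lio (G10), but Lio never turns on.

Syl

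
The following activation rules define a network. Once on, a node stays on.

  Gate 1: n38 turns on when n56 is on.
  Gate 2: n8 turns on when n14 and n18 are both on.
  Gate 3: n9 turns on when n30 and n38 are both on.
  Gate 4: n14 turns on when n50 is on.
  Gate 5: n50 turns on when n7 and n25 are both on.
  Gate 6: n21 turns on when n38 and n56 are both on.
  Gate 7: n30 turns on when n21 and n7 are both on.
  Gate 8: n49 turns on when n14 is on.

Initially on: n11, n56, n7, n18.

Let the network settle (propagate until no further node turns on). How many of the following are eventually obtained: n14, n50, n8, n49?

n14 would need n50 (Gate 4), but n50 never turns on.
n50 would need n7 and n25 (Gate 5), but n25 never turns on.
n8 would need n14 and n18 (Gate 2), but n14 never turns on.
n49 would need n14 (Gate 8), but n14 never turns on.
None of the 4 are reached.

0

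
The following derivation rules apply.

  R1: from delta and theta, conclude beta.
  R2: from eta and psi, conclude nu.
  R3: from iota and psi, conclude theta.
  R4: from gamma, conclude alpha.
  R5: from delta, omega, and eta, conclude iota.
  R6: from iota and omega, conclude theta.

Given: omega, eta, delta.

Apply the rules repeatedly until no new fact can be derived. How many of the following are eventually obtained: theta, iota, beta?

3

delta, omega, and eta hold, so iota follows (R5).
From iota and omega, R6 gives theta.
delta and theta hold, so beta follows (R1).
theta: reached.
iota: reached.
beta: reached.
All 3 are reached.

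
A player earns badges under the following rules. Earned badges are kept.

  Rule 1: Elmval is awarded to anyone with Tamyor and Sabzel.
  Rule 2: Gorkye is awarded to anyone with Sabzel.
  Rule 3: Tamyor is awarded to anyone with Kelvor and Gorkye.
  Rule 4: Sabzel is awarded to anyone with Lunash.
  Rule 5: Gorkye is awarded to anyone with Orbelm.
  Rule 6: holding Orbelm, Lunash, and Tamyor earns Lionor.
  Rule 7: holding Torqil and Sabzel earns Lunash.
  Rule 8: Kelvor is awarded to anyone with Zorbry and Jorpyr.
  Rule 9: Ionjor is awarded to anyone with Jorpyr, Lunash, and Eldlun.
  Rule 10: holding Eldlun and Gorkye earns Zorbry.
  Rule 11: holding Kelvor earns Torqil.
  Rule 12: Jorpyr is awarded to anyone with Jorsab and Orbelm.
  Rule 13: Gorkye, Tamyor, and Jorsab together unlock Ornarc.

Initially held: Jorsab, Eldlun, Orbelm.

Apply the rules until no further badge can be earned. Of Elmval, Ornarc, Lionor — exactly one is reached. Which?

With Orbelm, Gorkye is earned (Rule 5).
With Jorsab and Orbelm, Jorpyr is earned (Rule 12).
With Eldlun and Gorkye, Zorbry is earned (Rule 10).
With Zorbry and Jorpyr, Kelvor is earned (Rule 8).
With Kelvor and Gorkye, Tamyor is earned (Rule 3).
With Gorkye, Tamyor, and Jorsab, Ornarc is earned (Rule 13).
Elmval would need Tamyor and Sabzel (Rule 1), but Sabzel is never earned. Lionor would need Orbelm, Lunash, and Tamyor (Rule 6), but Lunash is never earned.

Ornarc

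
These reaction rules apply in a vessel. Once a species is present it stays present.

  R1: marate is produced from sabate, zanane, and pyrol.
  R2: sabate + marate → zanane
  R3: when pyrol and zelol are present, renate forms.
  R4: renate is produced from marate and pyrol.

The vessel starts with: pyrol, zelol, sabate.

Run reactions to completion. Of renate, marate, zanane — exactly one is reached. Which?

renate

pyrol and zelol present → renate forms (R3).
zanane would need sabate and marate (R2), but marate never forms. marate would need sabate, zanane, and pyrol (R1), but zanane never forms.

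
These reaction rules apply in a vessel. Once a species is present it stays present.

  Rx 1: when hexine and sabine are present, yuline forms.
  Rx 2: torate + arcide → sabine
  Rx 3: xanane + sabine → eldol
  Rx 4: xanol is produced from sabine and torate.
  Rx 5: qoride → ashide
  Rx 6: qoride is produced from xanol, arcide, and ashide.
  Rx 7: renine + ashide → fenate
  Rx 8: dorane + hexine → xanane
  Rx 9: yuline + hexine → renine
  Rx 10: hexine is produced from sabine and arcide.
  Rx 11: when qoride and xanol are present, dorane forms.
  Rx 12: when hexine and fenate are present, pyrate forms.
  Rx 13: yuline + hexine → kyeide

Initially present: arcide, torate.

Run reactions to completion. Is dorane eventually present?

dorane would need qoride and xanol (Rx 11), but qoride never forms.

No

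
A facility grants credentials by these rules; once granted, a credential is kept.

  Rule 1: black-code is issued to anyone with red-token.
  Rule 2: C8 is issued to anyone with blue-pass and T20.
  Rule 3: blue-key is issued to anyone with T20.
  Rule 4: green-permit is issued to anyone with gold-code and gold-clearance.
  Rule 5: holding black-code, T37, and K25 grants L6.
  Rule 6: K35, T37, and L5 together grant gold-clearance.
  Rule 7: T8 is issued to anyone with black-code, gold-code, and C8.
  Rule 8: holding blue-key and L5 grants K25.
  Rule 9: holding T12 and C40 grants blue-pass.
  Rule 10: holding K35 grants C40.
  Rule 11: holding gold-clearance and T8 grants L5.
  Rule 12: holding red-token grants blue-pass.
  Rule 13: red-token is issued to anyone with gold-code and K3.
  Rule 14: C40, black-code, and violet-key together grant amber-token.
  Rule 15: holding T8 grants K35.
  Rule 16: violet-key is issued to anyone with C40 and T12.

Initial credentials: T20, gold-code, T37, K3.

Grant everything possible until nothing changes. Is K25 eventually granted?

No

K25 would need blue-key and L5 (Rule 8), but L5 is never granted.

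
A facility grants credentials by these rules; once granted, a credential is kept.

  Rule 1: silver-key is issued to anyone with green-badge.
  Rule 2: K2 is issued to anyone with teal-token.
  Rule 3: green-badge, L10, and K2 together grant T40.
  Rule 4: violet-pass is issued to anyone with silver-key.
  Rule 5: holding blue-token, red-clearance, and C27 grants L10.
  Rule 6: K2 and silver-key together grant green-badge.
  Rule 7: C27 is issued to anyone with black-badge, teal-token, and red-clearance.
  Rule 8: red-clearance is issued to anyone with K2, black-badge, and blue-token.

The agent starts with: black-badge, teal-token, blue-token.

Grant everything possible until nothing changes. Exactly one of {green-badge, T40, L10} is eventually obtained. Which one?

L10

Holding teal-token grants K2 (Rule 2).
Holding K2, black-badge, and blue-token grants red-clearance (Rule 8).
Holding black-badge, teal-token, and red-clearance grants C27 (Rule 7).
Holding blue-token, red-clearance, and C27 grants L10 (Rule 5).
green-badge would need K2 and silver-key (Rule 6), but silver-key is never granted. T40 would need green-badge, L10, and K2 (Rule 3), but green-badge is never granted.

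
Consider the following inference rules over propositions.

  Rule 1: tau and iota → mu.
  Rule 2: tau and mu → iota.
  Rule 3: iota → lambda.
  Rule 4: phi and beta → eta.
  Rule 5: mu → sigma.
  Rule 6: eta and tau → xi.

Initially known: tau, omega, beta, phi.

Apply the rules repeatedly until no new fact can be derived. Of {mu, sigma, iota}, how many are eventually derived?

mu would need tau and iota (Rule 1), but iota is never established.
sigma would need mu (Rule 5), but mu is never established.
iota would need tau and mu (Rule 2), but mu is never established.
None of the 3 are reached.

0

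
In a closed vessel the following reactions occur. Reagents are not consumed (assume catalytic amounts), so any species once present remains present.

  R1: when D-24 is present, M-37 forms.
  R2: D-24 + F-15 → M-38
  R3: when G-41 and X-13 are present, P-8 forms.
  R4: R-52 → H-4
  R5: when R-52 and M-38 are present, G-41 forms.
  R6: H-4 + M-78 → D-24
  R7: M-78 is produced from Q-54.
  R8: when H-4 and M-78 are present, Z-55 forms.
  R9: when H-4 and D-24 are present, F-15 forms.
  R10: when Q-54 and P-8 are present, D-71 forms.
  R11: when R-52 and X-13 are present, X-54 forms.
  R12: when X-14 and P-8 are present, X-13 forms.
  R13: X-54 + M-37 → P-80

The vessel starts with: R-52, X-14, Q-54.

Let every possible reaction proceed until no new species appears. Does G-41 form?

Yes

R-52 present → H-4 forms (R4).
Q-54 present → M-78 forms (R7).
H-4 and M-78 present → D-24 forms (R6).
H-4 and D-24 present → F-15 forms (R9).
D-24 and F-15 present → M-38 forms (R2).
R-52 and M-38 present → G-41 forms (R5).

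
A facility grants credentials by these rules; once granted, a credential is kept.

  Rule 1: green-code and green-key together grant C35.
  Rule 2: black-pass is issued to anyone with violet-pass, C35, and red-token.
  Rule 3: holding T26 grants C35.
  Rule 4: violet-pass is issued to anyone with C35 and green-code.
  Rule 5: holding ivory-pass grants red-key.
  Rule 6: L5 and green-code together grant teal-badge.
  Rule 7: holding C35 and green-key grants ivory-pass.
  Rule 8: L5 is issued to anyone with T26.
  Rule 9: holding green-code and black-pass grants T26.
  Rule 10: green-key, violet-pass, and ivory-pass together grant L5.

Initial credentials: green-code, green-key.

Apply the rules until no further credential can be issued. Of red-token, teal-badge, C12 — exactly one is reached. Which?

Holding green-code and green-key grants C35 (Rule 1).
Holding C35 and green-code grants violet-pass (Rule 4).
Holding C35 and green-key grants ivory-pass (Rule 7).
Holding green-key, violet-pass, and ivory-pass grants L5 (Rule 10).
Holding L5 and green-code grants teal-badge (Rule 6).
No rule produces C12, and it is not given. No rule produces red-token, and it is not given.

teal-badge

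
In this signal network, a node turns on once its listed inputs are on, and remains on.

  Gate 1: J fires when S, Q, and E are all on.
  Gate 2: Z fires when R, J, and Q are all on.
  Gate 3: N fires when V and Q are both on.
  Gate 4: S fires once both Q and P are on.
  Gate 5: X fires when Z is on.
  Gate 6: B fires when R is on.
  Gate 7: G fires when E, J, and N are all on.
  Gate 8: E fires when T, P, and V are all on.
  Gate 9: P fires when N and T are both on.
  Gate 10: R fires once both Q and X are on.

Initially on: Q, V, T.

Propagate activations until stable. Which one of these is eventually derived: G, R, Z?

Gate 3: V and Q on → N on.
Gate 9: N and T on → P on.
Gate 8: T, P, and V on → E on.
Gate 4: Q and P on → S on.
Gate 1: S, Q, and E on → J on.
Gate 7: E, J, and N on → G on.
R would need Q and X (Gate 10), but X never turns on. Z would need R, J, and Q (Gate 2), but R never turns on.

G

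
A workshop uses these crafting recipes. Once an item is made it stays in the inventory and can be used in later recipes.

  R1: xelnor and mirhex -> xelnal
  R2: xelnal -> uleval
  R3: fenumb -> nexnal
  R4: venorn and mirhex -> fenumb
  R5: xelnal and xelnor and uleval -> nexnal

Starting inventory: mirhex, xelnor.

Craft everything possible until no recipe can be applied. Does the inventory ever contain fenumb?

No

fenumb would need venorn and mirhex (R4), but venorn is never obtained.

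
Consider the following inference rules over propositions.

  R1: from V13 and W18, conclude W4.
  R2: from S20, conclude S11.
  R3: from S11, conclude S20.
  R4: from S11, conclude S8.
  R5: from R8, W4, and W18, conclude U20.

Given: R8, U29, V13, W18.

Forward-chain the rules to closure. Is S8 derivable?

S8 would need S11 (R4), but S11 is never established.

No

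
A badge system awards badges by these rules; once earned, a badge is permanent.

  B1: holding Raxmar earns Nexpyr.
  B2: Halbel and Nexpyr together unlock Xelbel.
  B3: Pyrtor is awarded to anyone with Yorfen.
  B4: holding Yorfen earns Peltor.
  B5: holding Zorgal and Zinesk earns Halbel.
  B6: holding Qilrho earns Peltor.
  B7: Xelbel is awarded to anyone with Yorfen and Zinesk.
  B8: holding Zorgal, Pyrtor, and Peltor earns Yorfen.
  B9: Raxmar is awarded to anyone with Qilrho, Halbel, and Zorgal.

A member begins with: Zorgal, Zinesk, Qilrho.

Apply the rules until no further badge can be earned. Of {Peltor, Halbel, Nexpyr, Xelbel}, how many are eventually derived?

4

With Zorgal and Zinesk, Halbel is earned (B5).
With Qilrho, Peltor is earned (B6).
With Qilrho, Halbel, and Zorgal, Raxmar is earned (B9).
With Raxmar, Nexpyr is earned (B1).
With Halbel and Nexpyr, Xelbel is earned (B2).
Peltor: reached.
Halbel: reached.
Nexpyr: reached.
Xelbel: reached.
All 4 are reached.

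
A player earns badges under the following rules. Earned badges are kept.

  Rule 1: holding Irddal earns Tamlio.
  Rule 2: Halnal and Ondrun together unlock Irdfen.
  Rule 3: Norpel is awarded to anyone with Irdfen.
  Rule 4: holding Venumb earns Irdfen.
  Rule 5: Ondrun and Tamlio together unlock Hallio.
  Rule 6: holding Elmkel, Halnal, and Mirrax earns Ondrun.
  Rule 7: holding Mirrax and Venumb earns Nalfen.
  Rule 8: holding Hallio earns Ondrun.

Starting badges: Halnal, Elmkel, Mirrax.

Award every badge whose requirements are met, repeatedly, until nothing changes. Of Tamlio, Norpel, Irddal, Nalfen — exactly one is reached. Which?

With Elmkel, Halnal, and Mirrax, Ondrun is earned (Rule 6).
With Halnal and Ondrun, Irdfen is earned (Rule 2).
With Irdfen, Norpel is earned (Rule 3).
Tamlio would need Irddal (Rule 1), but Irddal is never earned. No rule produces Irddal, and it is not given. Nalfen would need Mirrax and Venumb (Rule 7), but Venumb is never earned.

Norpel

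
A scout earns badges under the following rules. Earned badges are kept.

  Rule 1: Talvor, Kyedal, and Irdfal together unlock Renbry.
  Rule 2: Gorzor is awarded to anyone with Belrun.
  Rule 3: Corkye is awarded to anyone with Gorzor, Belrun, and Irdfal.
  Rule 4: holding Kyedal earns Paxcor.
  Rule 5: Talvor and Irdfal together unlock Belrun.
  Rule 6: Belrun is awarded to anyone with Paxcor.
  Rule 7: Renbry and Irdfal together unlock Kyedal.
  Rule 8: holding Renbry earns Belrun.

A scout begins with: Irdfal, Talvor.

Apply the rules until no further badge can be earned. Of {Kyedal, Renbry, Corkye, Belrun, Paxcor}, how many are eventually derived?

With Talvor and Irdfal, Belrun is earned (Rule 5).
With Belrun, Gorzor is earned (Rule 2).
With Gorzor, Belrun, and Irdfal, Corkye is earned (Rule 3).
Kyedal would need Renbry and Irdfal (Rule 7), but Renbry is never earned.
Renbry would need Talvor, Kyedal, and Irdfal (Rule 1), but Kyedal is never earned.
Corkye: reached.
Belrun: reached.
Paxcor would need Kyedal (Rule 4), but Kyedal is never earned.
Reached: Corkye and Belrun — 2 of the 5.

2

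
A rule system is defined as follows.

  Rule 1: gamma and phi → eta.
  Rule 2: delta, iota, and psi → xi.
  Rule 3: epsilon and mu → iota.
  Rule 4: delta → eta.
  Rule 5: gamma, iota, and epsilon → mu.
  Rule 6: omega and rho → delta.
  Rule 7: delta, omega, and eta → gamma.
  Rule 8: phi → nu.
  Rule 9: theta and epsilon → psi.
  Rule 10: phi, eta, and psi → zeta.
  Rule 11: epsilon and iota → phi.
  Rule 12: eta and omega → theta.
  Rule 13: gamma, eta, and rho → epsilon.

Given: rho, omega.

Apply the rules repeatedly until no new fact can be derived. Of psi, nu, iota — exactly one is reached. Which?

From omega and rho, Rule 6 gives delta.
delta holds, so eta follows (Rule 4).
delta, omega, and eta hold, so gamma follows (Rule 7).
eta and omega hold, so theta follows (Rule 12).
gamma, eta, and rho hold, so epsilon follows (Rule 13).
From theta and epsilon, Rule 9 gives psi.
iota would need epsilon and mu (Rule 3), but mu is never established. nu would need phi (Rule 8), but phi is never established.

psi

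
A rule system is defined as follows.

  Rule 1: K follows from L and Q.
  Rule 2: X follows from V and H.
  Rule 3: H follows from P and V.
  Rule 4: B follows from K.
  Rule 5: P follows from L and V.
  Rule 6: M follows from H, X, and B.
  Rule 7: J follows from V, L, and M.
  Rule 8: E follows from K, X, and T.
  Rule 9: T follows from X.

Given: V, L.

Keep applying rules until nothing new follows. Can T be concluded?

From L and V, Rule 5 gives P.
From P and V, Rule 3 gives H.
From V and H, Rule 2 gives X.
From X, Rule 9 gives T.

Yes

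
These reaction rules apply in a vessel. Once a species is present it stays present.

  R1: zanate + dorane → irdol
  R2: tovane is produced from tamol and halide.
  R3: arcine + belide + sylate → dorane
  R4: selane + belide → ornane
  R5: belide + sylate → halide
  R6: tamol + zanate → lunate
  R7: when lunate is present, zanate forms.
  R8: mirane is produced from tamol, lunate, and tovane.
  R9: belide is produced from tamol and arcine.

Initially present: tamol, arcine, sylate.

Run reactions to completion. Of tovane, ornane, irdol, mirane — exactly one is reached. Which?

tamol and arcine present → belide forms (R9).
belide and sylate present → halide forms (R5).
tamol and halide present → tovane forms (R2).
ornane would need selane and belide (R4), but selane never forms. irdol would need zanate and dorane (R1), but zanate never forms. mirane would need tamol, lunate, and tovane (R8), but lunate never forms.

tovane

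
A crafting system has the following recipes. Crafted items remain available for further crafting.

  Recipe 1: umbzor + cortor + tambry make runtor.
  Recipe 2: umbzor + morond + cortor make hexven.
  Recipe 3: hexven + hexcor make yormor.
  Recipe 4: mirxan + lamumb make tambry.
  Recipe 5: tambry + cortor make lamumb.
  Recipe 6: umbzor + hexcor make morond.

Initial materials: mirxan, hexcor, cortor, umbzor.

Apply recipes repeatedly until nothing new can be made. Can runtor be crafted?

No

runtor would need umbzor, cortor, and tambry (Recipe 1), but tambry is never obtained.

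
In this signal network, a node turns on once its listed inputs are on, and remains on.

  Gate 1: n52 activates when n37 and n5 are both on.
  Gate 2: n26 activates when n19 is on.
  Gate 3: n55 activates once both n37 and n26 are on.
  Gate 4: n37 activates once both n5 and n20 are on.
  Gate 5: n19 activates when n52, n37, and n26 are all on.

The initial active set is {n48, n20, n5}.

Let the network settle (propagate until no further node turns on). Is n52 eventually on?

Gate 4: n5 and n20 on → n37 on.
n37 and n5 are on, so n52 activates (Gate 1).

Yes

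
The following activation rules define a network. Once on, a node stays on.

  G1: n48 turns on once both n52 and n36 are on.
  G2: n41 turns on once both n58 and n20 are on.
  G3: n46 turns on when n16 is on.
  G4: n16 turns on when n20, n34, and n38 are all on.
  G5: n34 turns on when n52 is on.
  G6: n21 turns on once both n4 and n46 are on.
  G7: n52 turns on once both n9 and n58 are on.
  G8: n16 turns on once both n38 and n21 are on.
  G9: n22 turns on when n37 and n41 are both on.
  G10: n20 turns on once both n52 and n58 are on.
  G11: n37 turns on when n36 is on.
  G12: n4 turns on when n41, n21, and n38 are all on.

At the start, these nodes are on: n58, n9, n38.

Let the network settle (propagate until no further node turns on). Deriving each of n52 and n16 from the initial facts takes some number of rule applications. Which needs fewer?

n52

n52: G7: n9 and n58 on → n52 on. [1 rule application]
n16: n9 and n58 are on, so n52 turns on (G7). n52 and n58 are on, so n20 turns on (G10). n52 is on, so n34 turns on (G5). n20, n34, and n38 are on, so n16 turns on (G4). [4 rule applications]
n52 needs fewer.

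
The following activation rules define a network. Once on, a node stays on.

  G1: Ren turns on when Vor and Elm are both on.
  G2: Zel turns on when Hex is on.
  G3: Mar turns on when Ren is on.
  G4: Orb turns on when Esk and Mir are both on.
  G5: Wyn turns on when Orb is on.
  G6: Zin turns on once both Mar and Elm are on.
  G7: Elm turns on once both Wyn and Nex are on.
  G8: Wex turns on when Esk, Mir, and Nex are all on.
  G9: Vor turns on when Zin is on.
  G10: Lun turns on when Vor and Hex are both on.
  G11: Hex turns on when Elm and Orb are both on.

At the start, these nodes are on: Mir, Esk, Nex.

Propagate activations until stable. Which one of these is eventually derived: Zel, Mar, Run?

Zel

G4: Esk and Mir on → Orb on.
Orb is on, so Wyn turns on (G5).
G7: Wyn and Nex on → Elm on.
Elm and Orb are on, so Hex turns on (G11).
G2: Hex on → Zel on.
Mar would need Ren (G3), but Ren never turns on. No rule produces Run, and it is not given.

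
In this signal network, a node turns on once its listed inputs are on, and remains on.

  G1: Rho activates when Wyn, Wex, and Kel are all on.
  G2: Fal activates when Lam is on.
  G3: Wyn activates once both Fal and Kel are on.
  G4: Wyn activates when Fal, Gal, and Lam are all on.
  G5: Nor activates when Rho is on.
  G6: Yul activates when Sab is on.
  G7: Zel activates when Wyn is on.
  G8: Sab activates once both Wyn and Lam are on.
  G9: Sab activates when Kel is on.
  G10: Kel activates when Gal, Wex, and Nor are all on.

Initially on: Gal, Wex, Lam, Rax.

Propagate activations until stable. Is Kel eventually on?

No

Kel would need Gal, Wex, and Nor (G10), but Nor never turns on.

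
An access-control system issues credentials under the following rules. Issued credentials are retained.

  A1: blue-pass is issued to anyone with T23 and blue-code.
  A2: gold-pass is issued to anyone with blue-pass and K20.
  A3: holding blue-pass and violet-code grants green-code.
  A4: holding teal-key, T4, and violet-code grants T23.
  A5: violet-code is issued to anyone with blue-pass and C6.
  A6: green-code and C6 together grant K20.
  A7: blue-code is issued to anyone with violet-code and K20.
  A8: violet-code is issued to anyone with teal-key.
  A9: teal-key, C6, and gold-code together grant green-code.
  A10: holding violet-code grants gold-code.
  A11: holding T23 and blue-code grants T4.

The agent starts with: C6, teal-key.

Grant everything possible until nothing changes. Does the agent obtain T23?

T23 would need teal-key, T4, and violet-code (A4), but T4 is never granted.

No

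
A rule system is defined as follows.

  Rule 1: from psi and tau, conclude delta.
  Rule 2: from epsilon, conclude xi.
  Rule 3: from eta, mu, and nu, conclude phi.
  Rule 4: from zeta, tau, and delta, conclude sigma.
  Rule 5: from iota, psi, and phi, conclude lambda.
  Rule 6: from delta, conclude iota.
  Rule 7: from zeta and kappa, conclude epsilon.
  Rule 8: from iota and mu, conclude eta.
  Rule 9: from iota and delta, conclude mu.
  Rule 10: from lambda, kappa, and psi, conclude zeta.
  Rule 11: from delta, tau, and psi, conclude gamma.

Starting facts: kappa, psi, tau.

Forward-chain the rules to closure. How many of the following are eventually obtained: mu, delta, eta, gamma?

From psi and tau, Rule 1 gives delta.
From delta, tau, and psi, Rule 11 gives gamma.
From delta, Rule 6 gives iota.
From iota and delta, Rule 9 gives mu.
iota and mu hold, so eta follows (Rule 8).
mu: reached.
delta: reached.
eta: reached.
gamma: reached.
All 4 are reached.

4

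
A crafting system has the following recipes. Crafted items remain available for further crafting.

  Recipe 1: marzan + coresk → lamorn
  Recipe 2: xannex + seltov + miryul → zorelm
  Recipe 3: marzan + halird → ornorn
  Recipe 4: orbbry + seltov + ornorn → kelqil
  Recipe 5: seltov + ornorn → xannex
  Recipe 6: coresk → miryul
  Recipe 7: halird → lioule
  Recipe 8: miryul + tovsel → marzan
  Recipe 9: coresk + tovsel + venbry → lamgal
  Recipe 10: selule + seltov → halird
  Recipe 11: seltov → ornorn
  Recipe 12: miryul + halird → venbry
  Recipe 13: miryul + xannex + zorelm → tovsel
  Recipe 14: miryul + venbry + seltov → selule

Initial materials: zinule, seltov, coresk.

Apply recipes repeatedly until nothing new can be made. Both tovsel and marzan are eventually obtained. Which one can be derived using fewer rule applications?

tovsel: seltov → ornorn (Recipe 11). coresk → miryul (Recipe 6). seltov + ornorn → xannex (Recipe 5). Using Recipe 2, xannex, seltov, and miryul make zorelm. Using Recipe 13, miryul, xannex, and zorelm make tovsel. [5 rule applications]
marzan: seltov → ornorn (Recipe 11). Using Recipe 6, coresk makes miryul. Using Recipe 5, seltov and ornorn make xannex. xannex + seltov + miryul → zorelm (Recipe 2). Using Recipe 13, miryul, xannex, and zorelm make tovsel. Using Recipe 8, miryul and tovsel make marzan. [6 rule applications]
tovsel needs fewer.

tovsel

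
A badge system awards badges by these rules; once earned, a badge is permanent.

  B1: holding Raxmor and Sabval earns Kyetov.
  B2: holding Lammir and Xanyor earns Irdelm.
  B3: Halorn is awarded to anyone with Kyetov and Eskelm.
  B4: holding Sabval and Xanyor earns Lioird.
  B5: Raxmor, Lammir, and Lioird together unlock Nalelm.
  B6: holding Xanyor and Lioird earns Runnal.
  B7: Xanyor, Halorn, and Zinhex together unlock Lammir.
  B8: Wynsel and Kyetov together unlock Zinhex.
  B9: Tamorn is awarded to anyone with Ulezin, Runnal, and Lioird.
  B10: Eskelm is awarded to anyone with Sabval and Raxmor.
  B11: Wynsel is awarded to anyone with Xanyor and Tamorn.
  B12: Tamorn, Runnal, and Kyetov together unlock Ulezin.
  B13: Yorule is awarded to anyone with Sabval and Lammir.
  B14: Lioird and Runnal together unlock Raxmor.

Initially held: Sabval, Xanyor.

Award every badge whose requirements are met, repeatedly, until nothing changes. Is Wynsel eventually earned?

No

Wynsel would need Xanyor and Tamorn (B11), but Tamorn is never earned.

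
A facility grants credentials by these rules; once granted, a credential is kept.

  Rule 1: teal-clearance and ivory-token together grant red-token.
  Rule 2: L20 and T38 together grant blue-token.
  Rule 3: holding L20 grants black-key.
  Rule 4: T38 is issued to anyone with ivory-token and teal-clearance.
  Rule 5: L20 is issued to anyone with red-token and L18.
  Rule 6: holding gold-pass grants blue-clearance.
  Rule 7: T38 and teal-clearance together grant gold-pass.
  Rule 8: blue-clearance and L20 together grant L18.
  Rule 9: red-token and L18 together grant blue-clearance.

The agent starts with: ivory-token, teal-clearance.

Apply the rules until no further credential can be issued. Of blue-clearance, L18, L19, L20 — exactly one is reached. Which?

blue-clearance

Holding ivory-token and teal-clearance grants T38 (Rule 4).
Holding T38 and teal-clearance grants gold-pass (Rule 7).
Holding gold-pass grants blue-clearance (Rule 6).
L18 would need blue-clearance and L20 (Rule 8), but L20 is never granted. No rule produces L19, and it is not given. L20 would need red-token and L18 (Rule 5), but L18 is never granted.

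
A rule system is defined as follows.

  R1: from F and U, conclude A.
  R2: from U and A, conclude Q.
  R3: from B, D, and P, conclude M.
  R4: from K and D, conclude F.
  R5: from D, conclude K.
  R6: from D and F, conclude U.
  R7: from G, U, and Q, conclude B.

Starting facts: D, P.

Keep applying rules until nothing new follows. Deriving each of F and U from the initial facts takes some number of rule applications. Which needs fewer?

F: D holds, so K follows (R5). From K and D, R4 gives F. [2 rule applications]
U: D holds, so K follows (R5). From K and D, R4 gives F. D and F hold, so U follows (R6). [3 rule applications]
F needs fewer.

F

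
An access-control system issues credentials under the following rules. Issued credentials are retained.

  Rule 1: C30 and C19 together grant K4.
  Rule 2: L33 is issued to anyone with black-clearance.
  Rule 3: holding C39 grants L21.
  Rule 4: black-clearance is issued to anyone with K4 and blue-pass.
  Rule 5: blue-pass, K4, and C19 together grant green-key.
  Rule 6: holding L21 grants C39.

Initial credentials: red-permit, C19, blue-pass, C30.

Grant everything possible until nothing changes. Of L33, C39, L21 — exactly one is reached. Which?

Holding C30 and C19 grants K4 (Rule 1).
Holding K4 and blue-pass grants black-clearance (Rule 4).
Holding black-clearance grants L33 (Rule 2).
C39 would need L21 (Rule 6), but L21 is never granted. L21 would need C39 (Rule 3), but C39 is never granted.

L33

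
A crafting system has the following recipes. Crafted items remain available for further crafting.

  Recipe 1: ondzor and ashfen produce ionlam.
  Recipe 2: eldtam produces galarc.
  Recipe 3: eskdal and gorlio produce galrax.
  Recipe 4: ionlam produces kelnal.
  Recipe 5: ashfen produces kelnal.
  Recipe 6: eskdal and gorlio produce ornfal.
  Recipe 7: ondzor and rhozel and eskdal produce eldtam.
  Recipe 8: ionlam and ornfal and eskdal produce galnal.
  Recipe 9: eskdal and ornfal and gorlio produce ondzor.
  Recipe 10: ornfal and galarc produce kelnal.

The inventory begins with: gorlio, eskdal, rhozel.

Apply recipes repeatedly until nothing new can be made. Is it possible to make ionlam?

ionlam would need ondzor and ashfen (Recipe 1), but ashfen is never obtained.

No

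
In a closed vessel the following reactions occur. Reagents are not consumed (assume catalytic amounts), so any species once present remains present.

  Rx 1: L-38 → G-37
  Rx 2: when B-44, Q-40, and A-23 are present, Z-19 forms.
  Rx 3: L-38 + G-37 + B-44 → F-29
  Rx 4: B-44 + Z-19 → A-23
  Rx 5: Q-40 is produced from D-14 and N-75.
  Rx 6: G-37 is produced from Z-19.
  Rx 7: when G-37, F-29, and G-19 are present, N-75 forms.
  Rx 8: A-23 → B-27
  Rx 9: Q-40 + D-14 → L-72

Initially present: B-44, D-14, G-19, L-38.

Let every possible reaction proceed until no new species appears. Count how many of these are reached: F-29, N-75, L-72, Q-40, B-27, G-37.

5

L-38 present → G-37 forms (Rx 1).
L-38, G-37, and B-44 present → F-29 forms (Rx 3).
G-37, F-29, and G-19 present → N-75 forms (Rx 7).
D-14 and N-75 present → Q-40 forms (Rx 5).
Q-40 and D-14 present → L-72 forms (Rx 9).
F-29: reached.
N-75: reached.
L-72: reached.
Q-40: reached.
B-27 would need A-23 (Rx 8), but A-23 never forms.
G-37: reached.
Reached: F-29, N-75, L-72, Q-40, and G-37 — 5 of the 6.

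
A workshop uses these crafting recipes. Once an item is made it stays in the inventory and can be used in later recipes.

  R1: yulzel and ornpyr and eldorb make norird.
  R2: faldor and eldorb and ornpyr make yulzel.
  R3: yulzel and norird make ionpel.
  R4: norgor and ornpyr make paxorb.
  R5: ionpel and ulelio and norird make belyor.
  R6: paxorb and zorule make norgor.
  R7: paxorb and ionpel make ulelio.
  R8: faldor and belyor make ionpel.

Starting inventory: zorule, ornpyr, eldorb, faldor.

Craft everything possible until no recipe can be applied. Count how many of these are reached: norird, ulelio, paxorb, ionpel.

Using R2, faldor, eldorb, and ornpyr make yulzel.
Using R1, yulzel, ornpyr, and eldorb make norird.
yulzel and norird → ionpel (R3).
norird: reached.
ulelio would need paxorb and ionpel (R7), but paxorb is never obtained.
paxorb would need norgor and ornpyr (R4), but norgor is never obtained.
ionpel: reached.
Reached: norird and ionpel — 2 of the 4.

2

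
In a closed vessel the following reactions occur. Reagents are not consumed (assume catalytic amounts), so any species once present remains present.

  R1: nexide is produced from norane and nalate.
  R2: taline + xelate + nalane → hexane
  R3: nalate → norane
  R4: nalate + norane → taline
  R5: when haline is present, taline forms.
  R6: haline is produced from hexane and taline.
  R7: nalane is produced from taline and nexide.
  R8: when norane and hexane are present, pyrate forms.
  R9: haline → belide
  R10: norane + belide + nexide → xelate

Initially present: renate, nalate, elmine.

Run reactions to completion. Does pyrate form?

No

pyrate would need norane and hexane (R8), but hexane never forms.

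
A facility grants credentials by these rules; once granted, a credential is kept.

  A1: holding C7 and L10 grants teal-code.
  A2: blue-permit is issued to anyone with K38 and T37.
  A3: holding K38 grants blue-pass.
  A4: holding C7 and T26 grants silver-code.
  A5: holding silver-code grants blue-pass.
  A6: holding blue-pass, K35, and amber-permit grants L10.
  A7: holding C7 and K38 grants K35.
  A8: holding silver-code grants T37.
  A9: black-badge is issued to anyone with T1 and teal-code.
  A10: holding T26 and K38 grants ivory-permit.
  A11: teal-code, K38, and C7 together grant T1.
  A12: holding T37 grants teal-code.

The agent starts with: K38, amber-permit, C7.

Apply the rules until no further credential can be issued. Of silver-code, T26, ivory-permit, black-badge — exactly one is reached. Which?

Holding K38 grants blue-pass (A3).
Holding C7 and K38 grants K35 (A7).
Holding blue-pass, K35, and amber-permit grants L10 (A6).
Holding C7 and L10 grants teal-code (A1).
Holding teal-code, K38, and C7 grants T1 (A11).
Holding T1 and teal-code grants black-badge (A9).
silver-code would need C7 and T26 (A4), but T26 is never granted. ivory-permit would need T26 and K38 (A10), but T26 is never granted. No rule produces T26, and it is not given.

black-badge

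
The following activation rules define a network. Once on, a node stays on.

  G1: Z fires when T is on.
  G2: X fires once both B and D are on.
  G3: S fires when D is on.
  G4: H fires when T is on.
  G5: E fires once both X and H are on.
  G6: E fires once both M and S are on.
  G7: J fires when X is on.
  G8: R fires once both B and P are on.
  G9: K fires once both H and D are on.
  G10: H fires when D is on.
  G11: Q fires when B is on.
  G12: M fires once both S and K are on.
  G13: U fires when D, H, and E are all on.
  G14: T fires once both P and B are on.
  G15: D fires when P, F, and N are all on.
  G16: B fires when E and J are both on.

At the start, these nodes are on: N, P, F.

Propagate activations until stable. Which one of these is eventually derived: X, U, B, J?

G15: P, F, and N on → D on.
D is on, so S fires (G3).
G10: D on → H on.
H and D are on, so K fires (G9).
G12: S and K on → M on.
G6: M and S on → E on.
G13: D, H, and E on → U on.
B would need E and J (G16), but J never turns on. X would need B and D (G2), but B never turns on. J would need X (G7), but X never turns on.

U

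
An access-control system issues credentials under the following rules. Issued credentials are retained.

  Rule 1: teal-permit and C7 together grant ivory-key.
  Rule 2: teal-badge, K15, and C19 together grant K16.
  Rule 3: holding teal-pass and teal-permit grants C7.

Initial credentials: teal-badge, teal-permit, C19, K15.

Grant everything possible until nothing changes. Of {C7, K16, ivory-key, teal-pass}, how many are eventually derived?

Holding teal-badge, K15, and C19 grants K16 (Rule 2).
C7 would need teal-pass and teal-permit (Rule 3), but teal-pass is never granted.
K16: reached.
ivory-key would need teal-permit and C7 (Rule 1), but C7 is never granted.
No rule produces teal-pass, and it is not given.
Reached: K16 — 1 of the 4.

1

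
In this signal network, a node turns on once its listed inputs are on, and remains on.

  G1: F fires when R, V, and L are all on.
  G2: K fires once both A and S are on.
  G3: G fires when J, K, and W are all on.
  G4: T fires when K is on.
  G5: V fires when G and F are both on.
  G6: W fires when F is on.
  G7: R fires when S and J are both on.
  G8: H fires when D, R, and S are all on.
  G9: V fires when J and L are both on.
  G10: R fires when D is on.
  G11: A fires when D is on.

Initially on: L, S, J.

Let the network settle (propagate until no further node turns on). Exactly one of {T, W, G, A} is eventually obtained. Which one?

W

S and J are on, so R fires (G7).
J and L are on, so V fires (G9).
R, V, and L are on, so F fires (G1).
F is on, so W fires (G6).
T would need K (G4), but K never turns on. A would need D (G11), but D never turns on. G would need J, K, and W (G3), but K never turns on.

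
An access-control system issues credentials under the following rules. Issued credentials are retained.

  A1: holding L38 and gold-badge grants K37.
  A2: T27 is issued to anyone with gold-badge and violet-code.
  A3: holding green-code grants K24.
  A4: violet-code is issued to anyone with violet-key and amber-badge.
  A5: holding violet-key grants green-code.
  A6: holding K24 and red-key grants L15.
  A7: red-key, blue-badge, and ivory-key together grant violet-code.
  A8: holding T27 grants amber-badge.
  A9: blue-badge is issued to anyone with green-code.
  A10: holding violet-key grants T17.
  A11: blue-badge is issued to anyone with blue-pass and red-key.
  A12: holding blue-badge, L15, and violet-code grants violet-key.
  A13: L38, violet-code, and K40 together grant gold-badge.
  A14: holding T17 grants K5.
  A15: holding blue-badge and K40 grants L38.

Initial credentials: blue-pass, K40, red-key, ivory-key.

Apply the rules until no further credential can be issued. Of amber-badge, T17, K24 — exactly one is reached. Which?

amber-badge

Holding blue-pass and red-key grants blue-badge (A11).
Holding red-key, blue-badge, and ivory-key grants violet-code (A7).
Holding blue-badge and K40 grants L38 (A15).
Holding L38, violet-code, and K40 grants gold-badge (A13).
Holding gold-badge and violet-code grants T27 (A2).
Holding T27 grants amber-badge (A8).
T17 would need violet-key (A10), but violet-key is never granted. K24 would need green-code (A3), but green-code is never granted.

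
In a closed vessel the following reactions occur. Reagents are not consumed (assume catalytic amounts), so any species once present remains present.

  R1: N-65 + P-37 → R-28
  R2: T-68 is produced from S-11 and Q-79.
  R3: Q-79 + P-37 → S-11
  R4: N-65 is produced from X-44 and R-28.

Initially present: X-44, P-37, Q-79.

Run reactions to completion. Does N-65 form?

N-65 would need X-44 and R-28 (R4), but R-28 never forms.

No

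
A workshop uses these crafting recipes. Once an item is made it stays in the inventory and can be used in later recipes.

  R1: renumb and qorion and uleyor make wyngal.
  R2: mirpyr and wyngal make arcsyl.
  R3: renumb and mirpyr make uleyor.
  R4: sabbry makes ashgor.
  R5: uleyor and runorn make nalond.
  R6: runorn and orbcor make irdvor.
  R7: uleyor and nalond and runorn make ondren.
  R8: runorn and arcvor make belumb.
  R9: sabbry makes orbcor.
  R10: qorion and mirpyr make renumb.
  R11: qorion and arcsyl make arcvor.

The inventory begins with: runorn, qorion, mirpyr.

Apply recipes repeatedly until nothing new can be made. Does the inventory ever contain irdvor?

irdvor would need runorn and orbcor (R6), but orbcor is never obtained.

No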